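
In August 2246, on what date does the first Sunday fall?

August 2, 2246

August 1, 2246 is a Saturday.
The first Sunday is therefore August 2 (1 days later).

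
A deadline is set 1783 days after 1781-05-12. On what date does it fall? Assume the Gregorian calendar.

+365 (one year) → May 12, 1782 (1418 left).
+365 (one year) → May 12, 1783 (1053 left).
+366 (one year; includes Feb 29, 1784) → May 12, 1784 (687 left).
+365 (one year) → May 12, 1785 (322 left).
May has 31 days: +20 → Jun 1, 1785 (302 left).
Jun has 30 days: +30 → Jul 1, 1785 (272 left).
Jul has 31 days: +31 → Aug 1, 1785 (241 left).
Aug has 31 days: +31 → Sep 1, 1785 (210 left).
Sep has 30 days: +30 → Oct 1, 1785 (180 left).
Oct has 31 days: +31 → Nov 1, 1785 (149 left).
Nov has 30 days: +30 → Dec 1, 1785 (119 left).
Dec has 31 days: +31 → Jan 1, 1786 (88 left).
Jan has 31 days: +31 → Feb 1, 1786 (57 left).
Feb has 28 days: +28 → Mar 1, 1786 (29 left).
+29 → Mar 30, 1786.

March 30, 1786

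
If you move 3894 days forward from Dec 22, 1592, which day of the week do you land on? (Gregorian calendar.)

First find the weekday of Dec 22, 1592. Doomsday rule: the anchor day for the 1500s is Wednesday. For year 92: 92÷12 = 7 r 8, and 8÷4 = 2, so 7+8+2 = 17.
Wednesday + 17 ≡ Saturday — that's 1592's doomsday.
In December the doomsday date is Dec 12.
Dec 22 is 10 days after Dec 12; 10 mod 7 = 3, so Saturday + 3 = Tuesday.
3894 mod 7 = 2, so 3894 days after a Tuesday is Tuesday + 2 = Thursday.

Thursday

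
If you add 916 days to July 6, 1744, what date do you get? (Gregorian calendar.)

+365 (one year) → Jul 6, 1745 (551 left).
+365 (one year) → Jul 6, 1746 (186 left).
Jul has 31 days: +26 → Aug 1, 1746 (160 left).
Aug has 31 days: +31 → Sep 1, 1746 (129 left).
Sep has 30 days: +30 → Oct 1, 1746 (99 left).
Oct has 31 days: +31 → Nov 1, 1746 (68 left).
Nov has 30 days: +30 → Dec 1, 1746 (38 left).
Dec has 31 days: +31 → Jan 1, 1747 (7 left).
+7 → Jan 8, 1747.

January 8, 1747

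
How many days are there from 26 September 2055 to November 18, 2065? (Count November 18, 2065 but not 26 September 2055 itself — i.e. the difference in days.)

3706

Sep 26, 2055 → Sep 26, 2056: 366 days (Feb 29, 2056 is in that span).
Sep 26, 2056 → Sep 26, 2057: 365 days.
Sep 26, 2057 → Sep 26, 2058: 365 days.
Sep 26, 2058 → Sep 26, 2059: 365 days.
Sep 26, 2059 → Sep 26, 2060: 366 days (Feb 29, 2060 is in that span).
Sep 26, 2060 → Sep 26, 2061: 365 days.
Sep 26, 2061 → Sep 26, 2062: 365 days.
Sep 26, 2062 → Sep 26, 2063: 365 days.
Sep 26, 2063 → Sep 26, 2064: 366 days (Feb 29, 2064 is in that span).
Sep 26, 2064 → Sep 26, 2065: 365 days.
Sep 26, 2065 → Oct 26, 2065: 30 days (September has 30).
Oct 26, 2065 → Nov 18, 2065: 23 days.
Total: 3706 days.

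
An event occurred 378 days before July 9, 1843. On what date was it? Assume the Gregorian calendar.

−9 → Jun 30, 1843 (end of Jun, 30 days; 369 left).
−30 → May 31, 1843 (end of May, 31 days; 339 left).
−31 → Apr 30, 1843 (end of Apr, 30 days; 308 left).
−30 → Mar 31, 1843 (end of Mar, 31 days; 278 left).
−31 → Feb 28, 1843 (end of Feb, 28 days; 247 left).
−28 → Jan 31, 1843 (end of Jan, 31 days; 219 left).
−31 → Dec 31, 1842 (end of Dec, 31 days; 188 left).
−31 → Nov 30, 1842 (end of Nov, 30 days; 157 left).
−30 → Oct 31, 1842 (end of Oct, 31 days; 127 left).
−31 → Sep 30, 1842 (end of Sep, 30 days; 96 left).
−30 → Aug 31, 1842 (end of Aug, 31 days; 66 left).
−31 → Jul 31, 1842 (end of Jul, 31 days; 35 left).
−31 → Jun 30, 1842 (end of Jun, 30 days; 4 left).
−4 → Jun 26, 1842.

June 26, 1842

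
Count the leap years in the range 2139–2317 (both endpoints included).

Multiples of 4 in [2139,2317]: 45.
Of those, multiples of 100: 2 (not leap unless ÷400).
Multiples of 400: 0.
Leap years = 45 − 2 + 0 = 43.

43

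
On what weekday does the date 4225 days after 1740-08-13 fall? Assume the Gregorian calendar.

Wednesday

First find the weekday of Aug 13, 1740. Doomsday rule: the anchor day for the 1700s is Sunday. For year 40: 40÷12 = 3 r 4, and 4÷4 = 1, so 3+4+1 = 8.
Sunday + 8 ≡ Monday — that's 1740's doomsday.
In August the doomsday date is Aug 8.
Aug 13 is 5 days after Aug 8; 5 mod 7 = 5, so Monday + 5 = Saturday.
4225 mod 7 = 4, so 4225 days after a Saturday is Saturday + 4 = Wednesday.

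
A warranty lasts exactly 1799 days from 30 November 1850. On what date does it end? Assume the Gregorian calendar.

November 3, 1855

+365 (one year) → Nov 30, 1851 (1434 left).
+366 (one year; includes Feb 29, 1852) → Nov 30, 1852 (1068 left).
+365 (one year) → Nov 30, 1853 (703 left).
+365 (one year) → Nov 30, 1854 (338 left).
Nov has 30 days: +1 → Dec 1, 1854 (337 left).
Dec has 31 days: +31 → Jan 1, 1855 (306 left).
Jan has 31 days: +31 → Feb 1, 1855 (275 left).
Feb has 28 days: +28 → Mar 1, 1855 (247 left).
Mar has 31 days: +31 → Apr 1, 1855 (216 left).
Apr has 30 days: +30 → May 1, 1855 (186 left).
May has 31 days: +31 → Jun 1, 1855 (155 left).
Jun has 30 days: +30 → Jul 1, 1855 (125 left).
Jul has 31 days: +31 → Aug 1, 1855 (94 left).
Aug has 31 days: +31 → Sep 1, 1855 (63 left).
Sep has 30 days: +30 → Oct 1, 1855 (33 left).
Oct has 31 days: +31 → Nov 1, 1855 (2 left).
+2 → Nov 3, 1855.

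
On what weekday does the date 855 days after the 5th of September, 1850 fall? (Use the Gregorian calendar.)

Friday

First find the weekday of Sep 5, 1850. Doomsday rule: the anchor day for the 1800s is Friday. For year 50: 50÷12 = 4 r 2, and 2÷4 = 0, so 4+2+0 = 6.
Friday + 6 ≡ Thursday — that's 1850's doomsday.
In September the doomsday date is Sep 5.
Sep 5 is the doomsday itself: Thursday.
855 mod 7 = 1, so 855 days after a Thursday is Thursday + 1 = Friday.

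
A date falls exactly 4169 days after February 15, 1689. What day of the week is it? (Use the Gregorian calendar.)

Saturday

First find the weekday of Feb 15, 1689. Doomsday rule: the anchor day for the 1600s is Tuesday. For year 89: 89÷12 = 7 r 5, and 5÷4 = 1, so 7+5+1 = 13.
Tuesday + 13 ≡ Monday — that's 1689's doomsday.
In February the doomsday date is Feb 28 (1689 is not a leap year).
Feb 15 is 13 days before Feb 28; 13 mod 7 = 6, so Monday − 6 = Tuesday.
4169 mod 7 = 4, so 4169 days after a Tuesday is Tuesday + 4 = Saturday.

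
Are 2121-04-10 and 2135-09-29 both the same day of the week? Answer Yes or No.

From Apr 10, 2121 to Sep 29, 2135 is 5285 days.
5285 mod 7 = 0, so they are the same weekday.
(Apr 10, 2121 is a Thursday; Sep 29, 2135 is a Thursday.)

Yes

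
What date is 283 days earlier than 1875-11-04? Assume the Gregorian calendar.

−4 → Oct 31, 1875 (end of Oct, 31 days; 279 left).
−31 → Sep 30, 1875 (end of Sep, 30 days; 248 left).
−30 → Aug 31, 1875 (end of Aug, 31 days; 218 left).
−31 → Jul 31, 1875 (end of Jul, 31 days; 187 left).
−31 → Jun 30, 1875 (end of Jun, 30 days; 156 left).
−30 → May 31, 1875 (end of May, 31 days; 126 left).
−31 → Apr 30, 1875 (end of Apr, 30 days; 95 left).
−30 → Mar 31, 1875 (end of Mar, 31 days; 65 left).
−31 → Feb 28, 1875 (end of Feb, 28 days; 34 left).
−28 → Jan 31, 1875 (end of Jan, 31 days; 6 left).
−6 → Jan 25, 1875.

January 25, 1875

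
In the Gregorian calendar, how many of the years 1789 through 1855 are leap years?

Multiples of 4 in [1789,1855]: 16.
Of those, multiples of 100: 1 (not leap unless ÷400).
Multiples of 400: 0.
Leap years = 16 − 1 + 0 = 15.

15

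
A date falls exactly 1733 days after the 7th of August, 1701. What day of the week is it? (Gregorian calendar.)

First find the weekday of Aug 7, 1701. Doomsday rule: the anchor day for the 1700s is Sunday. For year 01: 1÷12 = 0 r 1, and 1÷4 = 0, so 0+1+0 = 1.
Sunday + 1 ≡ Monday — that's 1701's doomsday.
In August the doomsday date is Aug 8.
Aug 7 is 1 day before Aug 8; 1 mod 7 = 1, so Monday − 1 = Sunday.
1733 mod 7 = 4, so 1733 days after a Sunday is Sunday + 4 = Thursday.

Thursday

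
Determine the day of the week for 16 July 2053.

Wednesday

Doomsday rule: the anchor day for the 2000s is Tuesday. For year 53: 53÷12 = 4 r 5, and 5÷4 = 1, so 4+5+1 = 10.
Tuesday + 10 ≡ Friday — that's 2053's doomsday.
In July the doomsday date is Jul 11.
Jul 16 is 5 days after Jul 11; 5 mod 7 = 5, so Friday + 5 = Wednesday.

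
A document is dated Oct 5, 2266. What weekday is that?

Doomsday rule: the anchor day for the 2200s is Friday. For year 66: 66÷12 = 5 r 6, and 6÷4 = 1, so 5+6+1 = 12.
Friday + 12 ≡ Wednesday — that's 2266's doomsday.
In October the doomsday date is Oct 10.
Oct 5 is 5 days before Oct 10; 5 mod 7 = 5, so Wednesday − 5 = Friday.

Friday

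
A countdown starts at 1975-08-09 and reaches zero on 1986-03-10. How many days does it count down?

Aug 9, 1975 → Aug 9, 1976: 366 days (Feb 29, 1976 is in that span).
Aug 9, 1976 → Aug 9, 1977: 365 days.
Aug 9, 1977 → Aug 9, 1978: 365 days.
Aug 9, 1978 → Aug 9, 1979: 365 days.
Aug 9, 1979 → Aug 9, 1980: 366 days (Feb 29, 1980 is in that span).
Aug 9, 1980 → Aug 9, 1981: 365 days.
Aug 9, 1981 → Aug 9, 1982: 365 days.
Aug 9, 1982 → Aug 9, 1983: 365 days.
Aug 9, 1983 → Aug 9, 1984: 366 days (Feb 29, 1984 is in that span).
Aug 9, 1984 → Aug 9, 1985: 365 days.
Aug 9, 1985 → Sep 9, 1985: 31 days (August has 31).
Sep 9, 1985 → Oct 9, 1985: 30 days (September has 30).
Oct 9, 1985 → Nov 9, 1985: 31 days (October has 31).
Nov 9, 1985 → Dec 9, 1985: 30 days (November has 30).
Dec 9, 1985 → Jan 9, 1986: 31 days (December has 31).
Jan 9, 1986 → Feb 9, 1986: 31 days (January has 31).
Feb 9, 1986 → Mar 9, 1986: 28 days (February has 28).
Mar 9, 1986 → Mar 10, 1986: 1 days.
Total: 3866 days.

3866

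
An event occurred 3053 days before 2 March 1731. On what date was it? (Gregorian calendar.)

October 22, 1722

−365 (one year) → Mar 2, 1730 (2688 left).
−365 (one year) → Mar 2, 1729 (2323 left).
−365 (one year) → Mar 2, 1728 (1958 left).
−366 (one year; includes Feb 29, 1728) → Mar 2, 1727 (1592 left).
−365 (one year) → Mar 2, 1726 (1227 left).
−365 (one year) → Mar 2, 1725 (862 left).
−365 (one year) → Mar 2, 1724 (497 left).
−366 (one year; includes Feb 29, 1724) → Mar 2, 1723 (131 left).
−2 → Feb 28, 1723 (end of Feb, 28 days; 129 left).
−28 → Jan 31, 1723 (end of Jan, 31 days; 101 left).
−31 → Dec 31, 1722 (end of Dec, 31 days; 70 left).
−31 → Nov 30, 1722 (end of Nov, 30 days; 39 left).
−30 → Oct 31, 1722 (end of Oct, 31 days; 9 left).
−9 → Oct 22, 1722.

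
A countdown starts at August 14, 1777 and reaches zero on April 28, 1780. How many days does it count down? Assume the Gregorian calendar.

Aug 14, 1777 → Aug 14, 1778: 365 days.
Aug 14, 1778 → Aug 14, 1779: 365 days.
Aug 14, 1779 → Sep 14, 1779: 31 days (August has 31).
Sep 14, 1779 → Oct 14, 1779: 30 days (September has 30).
Oct 14, 1779 → Nov 14, 1779: 31 days (October has 31).
Nov 14, 1779 → Dec 14, 1779: 30 days (November has 30).
Dec 14, 1779 → Jan 14, 1780: 31 days (December has 31).
Jan 14, 1780 → Feb 14, 1780: 31 days (January has 31).
Feb 14, 1780 → Mar 14, 1780: 29 days (February has 29).
Mar 14, 1780 → Apr 14, 1780: 31 days (March has 31).
Apr 14, 1780 → Apr 28, 1780: 14 days.
Total: 988 days.

988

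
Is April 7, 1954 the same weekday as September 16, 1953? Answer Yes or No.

From Sep 16, 1953 to Apr 7, 1954 is 203 days.
203 mod 7 = 0, so they are the same weekday.
(Sep 16, 1953 is a Wednesday; Apr 7, 1954 is a Wednesday.)

Yes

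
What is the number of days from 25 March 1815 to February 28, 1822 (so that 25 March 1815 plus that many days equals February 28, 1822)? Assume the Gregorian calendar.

Mar 25, 1815 → Mar 25, 1816: 366 days (Feb 29, 1816 is in that span).
Mar 25, 1816 → Mar 25, 1817: 365 days.
Mar 25, 1817 → Mar 25, 1818: 365 days.
Mar 25, 1818 → Mar 25, 1819: 365 days.
Mar 25, 1819 → Mar 25, 1820: 366 days (Feb 29, 1820 is in that span).
Mar 25, 1820 → Mar 25, 1821: 365 days.
Mar 25, 1821 → Apr 25, 1821: 31 days (March has 31).
Apr 25, 1821 → May 25, 1821: 30 days (April has 30).
May 25, 1821 → Jun 25, 1821: 31 days (May has 31).
Jun 25, 1821 → Jul 25, 1821: 30 days (June has 30).
Jul 25, 1821 → Aug 25, 1821: 31 days (July has 31).
Aug 25, 1821 → Sep 25, 1821: 31 days (August has 31).
Sep 25, 1821 → Oct 25, 1821: 30 days (September has 30).
Oct 25, 1821 → Nov 25, 1821: 31 days (October has 31).
Nov 25, 1821 → Dec 25, 1821: 30 days (November has 30).
Dec 25, 1821 → Jan 25, 1822: 31 days (December has 31).
Jan 25, 1822 → Feb 25, 1822: 31 days (January has 31).
Feb 25, 1822 → Feb 28, 1822: 3 days.
Total: 2532 days.

2532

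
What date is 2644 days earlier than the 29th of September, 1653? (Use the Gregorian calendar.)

−365 (one year) → Sep 29, 1652 (2279 left).
−366 (one year; includes Feb 29, 1652) → Sep 29, 1651 (1913 left).
−365 (one year) → Sep 29, 1650 (1548 left).
−365 (one year) → Sep 29, 1649 (1183 left).
−365 (one year) → Sep 29, 1648 (818 left).
−366 (one year; includes Feb 29, 1648) → Sep 29, 1647 (452 left).
−365 (one year) → Sep 29, 1646 (87 left).
−29 → Aug 31, 1646 (end of Aug, 31 days; 58 left).
−31 → Jul 31, 1646 (end of Jul, 31 days; 27 left).
−27 → Jul 4, 1646.

July 4, 1646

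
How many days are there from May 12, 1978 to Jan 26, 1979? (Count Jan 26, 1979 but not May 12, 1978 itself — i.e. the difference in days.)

259

May 12, 1978 → Jun 12, 1978: 31 days (May has 31).
Jun 12, 1978 → Jul 12, 1978: 30 days (June has 30).
Jul 12, 1978 → Aug 12, 1978: 31 days (July has 31).
Aug 12, 1978 → Sep 12, 1978: 31 days (August has 31).
Sep 12, 1978 → Oct 12, 1978: 30 days (September has 30).
Oct 12, 1978 → Nov 12, 1978: 31 days (October has 31).
Nov 12, 1978 → Dec 12, 1978: 30 days (November has 30).
Dec 12, 1978 → Jan 12, 1979: 31 days (December has 31).
Jan 12, 1979 → Jan 26, 1979: 14 days.
Total: 259 days.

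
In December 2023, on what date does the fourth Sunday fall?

December 1, 2023 is a Friday.
The first Sunday is therefore December 3 (2 days later).
The fourth Sunday is 3 + 3×7 = December 24.

December 24, 2023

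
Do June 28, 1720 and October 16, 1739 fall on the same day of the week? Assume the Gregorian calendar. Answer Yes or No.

From Jun 28, 1720 to Oct 16, 1739 is 7049 days.
7049 mod 7 = 0, so they are the same weekday.
(Jun 28, 1720 is a Friday; Oct 16, 1739 is a Friday.)

Yes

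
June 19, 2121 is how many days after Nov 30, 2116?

1662

Nov 30, 2116 → Nov 30, 2117: 365 days.
Nov 30, 2117 → Nov 30, 2118: 365 days.
Nov 30, 2118 → Nov 30, 2119: 365 days.
Nov 30, 2119 → Nov 30, 2120: 366 days (Feb 29, 2120 is in that span).
Nov 30, 2120 → Dec 30, 2120: 30 days (November has 30).
Dec 30, 2120 → Jan 30, 2121: 31 days (December has 31).
Jan 30, 2121 → Feb 28, 2121: 29 days (January has 31).
Feb 28, 2121 → Mar 28, 2121: 28 days (February has 28).
Mar 28, 2121 → Apr 28, 2121: 31 days (March has 31).
Apr 28, 2121 → May 28, 2121: 30 days (April has 30).
May 28, 2121 → Jun 19, 2121: 22 days.
Total: 1662 days.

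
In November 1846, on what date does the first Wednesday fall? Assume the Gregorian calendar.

November 4, 1846

November 1, 1846 is a Sunday.
The first Wednesday is therefore November 4 (3 days later).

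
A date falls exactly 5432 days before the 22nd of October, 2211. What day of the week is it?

First find the weekday of Oct 22, 2211. Doomsday rule: the anchor day for the 2200s is Friday. For year 11: 11÷12 = 0 r 11, and 11÷4 = 2, so 0+11+2 = 13.
Friday + 13 ≡ Thursday — that's 2211's doomsday.
In October the doomsday date is Oct 10.
Oct 22 is 12 days after Oct 10; 12 mod 7 = 5, so Thursday + 5 = Tuesday.
5432 mod 7 = 0, so 5432 days before a Tuesday is Tuesday − 0 = Tuesday.

Tuesday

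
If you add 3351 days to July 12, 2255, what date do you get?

September 13, 2264

+366 (one year; includes Feb 29, 2256) → Jul 12, 2256 (2985 left).
+365 (one year) → Jul 12, 2257 (2620 left).
+365 (one year) → Jul 12, 2258 (2255 left).
+365 (one year) → Jul 12, 2259 (1890 left).
+366 (one year; includes Feb 29, 2260) → Jul 12, 2260 (1524 left).
+365 (one year) → Jul 12, 2261 (1159 left).
+365 (one year) → Jul 12, 2262 (794 left).
+365 (one year) → Jul 12, 2263 (429 left).
+366 (one year; includes Feb 29, 2264) → Jul 12, 2264 (63 left).
Jul has 31 days: +20 → Aug 1, 2264 (43 left).
Aug has 31 days: +31 → Sep 1, 2264 (12 left).
+12 → Sep 13, 2264.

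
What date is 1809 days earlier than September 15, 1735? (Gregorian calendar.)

−365 (one year) → Sep 15, 1734 (1444 left).
−365 (one year) → Sep 15, 1733 (1079 left).
−365 (one year) → Sep 15, 1732 (714 left).
−366 (one year; includes Feb 29, 1732) → Sep 15, 1731 (348 left).
−15 → Aug 31, 1731 (end of Aug, 31 days; 333 left).
−31 → Jul 31, 1731 (end of Jul, 31 days; 302 left).
−31 → Jun 30, 1731 (end of Jun, 30 days; 271 left).
−30 → May 31, 1731 (end of May, 31 days; 241 left).
−31 → Apr 30, 1731 (end of Apr, 30 days; 210 left).
−30 → Mar 31, 1731 (end of Mar, 31 days; 180 left).
−31 → Feb 28, 1731 (end of Feb, 28 days; 149 left).
−28 → Jan 31, 1731 (end of Jan, 31 days; 121 left).
−31 → Dec 31, 1730 (end of Dec, 31 days; 90 left).
−31 → Nov 30, 1730 (end of Nov, 30 days; 59 left).
−30 → Oct 31, 1730 (end of Oct, 31 days; 29 left).
−29 → Oct 2, 1730.

October 2, 1730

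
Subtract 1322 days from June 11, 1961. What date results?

October 28, 1957

−365 (one year) → Jun 11, 1960 (957 left).
−366 (one year; includes Feb 29, 1960) → Jun 11, 1959 (591 left).
−365 (one year) → Jun 11, 1958 (226 left).
−11 → May 31, 1958 (end of May, 31 days; 215 left).
−31 → Apr 30, 1958 (end of Apr, 30 days; 184 left).
−30 → Mar 31, 1958 (end of Mar, 31 days; 154 left).
−31 → Feb 28, 1958 (end of Feb, 28 days; 123 left).
−28 → Jan 31, 1958 (end of Jan, 31 days; 95 left).
−31 → Dec 31, 1957 (end of Dec, 31 days; 64 left).
−31 → Nov 30, 1957 (end of Nov, 30 days; 33 left).
−30 → Oct 31, 1957 (end of Oct, 31 days; 3 left).
−3 → Oct 28, 1957.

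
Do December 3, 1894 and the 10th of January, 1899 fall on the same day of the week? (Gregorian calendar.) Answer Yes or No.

No

From Dec 3, 1894 to Jan 10, 1899 is 1499 days.
1499 mod 7 = 1, so they are different weekdays.
(Dec 3, 1894 is a Monday; Jan 10, 1899 is a Tuesday.)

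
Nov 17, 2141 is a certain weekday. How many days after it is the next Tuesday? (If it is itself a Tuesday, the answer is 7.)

4

Nov 17, 2141 is a Friday.
From Friday to the next Tuesday is 4 days.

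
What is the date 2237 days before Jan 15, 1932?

−365 (one year) → Jan 15, 1931 (1872 left).
−365 (one year) → Jan 15, 1930 (1507 left).
−365 (one year) → Jan 15, 1929 (1142 left).
−366 (one year; includes Feb 29, 1928) → Jan 15, 1928 (776 left).
−365 (one year) → Jan 15, 1927 (411 left).
−365 (one year) → Jan 15, 1926 (46 left).
−15 → Dec 31, 1925 (end of Dec, 31 days; 31 left).
−31 → Nov 30, 1925 (end of Nov, 30 days; 0 left).

November 30, 1925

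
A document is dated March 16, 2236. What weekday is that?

January 1, 2236 is a Friday.
Jan 1, 2236 → Feb 1, 2236: 31 days (January has 31).
Feb 1, 2236 → Mar 1, 2236: 29 days (February has 29).
Mar 1, 2236 → Mar 16, 2236: 15 days.
Total: 75 days.
75 mod 7 = 5, so Friday + 5 = Wednesday.

Wednesday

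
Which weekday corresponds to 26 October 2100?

Doomsday rule: the anchor day for the 2100s is Sunday. For year 00: 0÷12 = 0 r 0, and 0÷4 = 0, so 0+0+0 = 0.
Sunday + 0 ≡ Sunday — that's 2100's doomsday.
In October the doomsday date is Oct 10.
Oct 26 is 16 days after Oct 10; 16 mod 7 = 2, so Sunday + 2 = Tuesday.

Tuesday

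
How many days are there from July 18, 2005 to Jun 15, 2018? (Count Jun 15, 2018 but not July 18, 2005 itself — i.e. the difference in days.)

Jul 18, 2005 → Jul 18, 2006: 365 days.
Jul 18, 2006 → Jul 18, 2007: 365 days.
Jul 18, 2007 → Jul 18, 2008: 366 days (Feb 29, 2008 is in that span).
Jul 18, 2008 → Jul 18, 2009: 365 days.
Jul 18, 2009 → Jul 18, 2010: 365 days.
Jul 18, 2010 → Jul 18, 2011: 365 days.
Jul 18, 2011 → Jul 18, 2012: 366 days (Feb 29, 2012 is in that span).
Jul 18, 2012 → Jul 18, 2013: 365 days.
Jul 18, 2013 → Jul 18, 2014: 365 days.
Jul 18, 2014 → Jul 18, 2015: 365 days.
Jul 18, 2015 → Jul 18, 2016: 366 days (Feb 29, 2016 is in that span).
Jul 18, 2016 → Jul 18, 2017: 365 days.
Jul 18, 2017 → Aug 18, 2017: 31 days (July has 31).
Aug 18, 2017 → Sep 18, 2017: 31 days (August has 31).
Sep 18, 2017 → Oct 18, 2017: 30 days (September has 30).
Oct 18, 2017 → Nov 18, 2017: 31 days (October has 31).
Nov 18, 2017 → Dec 18, 2017: 30 days (November has 30).
Dec 18, 2017 → Jan 18, 2018: 31 days (December has 31).
Jan 18, 2018 → Feb 18, 2018: 31 days (January has 31).
Feb 18, 2018 → Mar 18, 2018: 28 days (February has 28).
Mar 18, 2018 → Apr 18, 2018: 31 days (March has 31).
Apr 18, 2018 → May 18, 2018: 30 days (April has 30).
May 18, 2018 → Jun 15, 2018: 28 days.
Total: 4715 days.

4715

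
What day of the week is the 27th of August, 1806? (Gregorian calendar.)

Wednesday

Doomsday rule: the anchor day for the 1800s is Friday. For year 06: 6÷12 = 0 r 6, and 6÷4 = 1, so 0+6+1 = 7.
Friday + 7 ≡ Friday — that's 1806's doomsday.
In August the doomsday date is Aug 8.
Aug 27 is 19 days after Aug 8; 19 mod 7 = 5, so Friday + 5 = Wednesday.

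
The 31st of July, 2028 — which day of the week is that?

Monday

January 1, 2028 is a Saturday.
Jan 1, 2028 → Feb 1, 2028: 31 days (January has 31).
Feb 1, 2028 → Mar 1, 2028: 29 days (February has 29).
Mar 1, 2028 → Apr 1, 2028: 31 days (March has 31).
Apr 1, 2028 → May 1, 2028: 30 days (April has 30).
May 1, 2028 → Jun 1, 2028: 31 days (May has 31).
Jun 1, 2028 → Jul 1, 2028: 30 days (June has 30).
Jul 1, 2028 → Jul 31, 2028: 30 days.
Total: 212 days.
212 mod 7 = 2, so Saturday + 2 = Monday.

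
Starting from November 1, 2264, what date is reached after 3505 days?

June 7, 2274

+365 (one year) → Nov 1, 2265 (3140 left).
+365 (one year) → Nov 1, 2266 (2775 left).
+365 (one year) → Nov 1, 2267 (2410 left).
+366 (one year; includes Feb 29, 2268) → Nov 1, 2268 (2044 left).
+365 (one year) → Nov 1, 2269 (1679 left).
+365 (one year) → Nov 1, 2270 (1314 left).
+365 (one year) → Nov 1, 2271 (949 left).
+366 (one year; includes Feb 29, 2272) → Nov 1, 2272 (583 left).
+365 (one year) → Nov 1, 2273 (218 left).
Nov has 30 days: +30 → Dec 1, 2273 (188 left).
Dec has 31 days: +31 → Jan 1, 2274 (157 left).
Jan has 31 days: +31 → Feb 1, 2274 (126 left).
Feb has 28 days: +28 → Mar 1, 2274 (98 left).
Mar has 31 days: +31 → Apr 1, 2274 (67 left).
Apr has 30 days: +30 → May 1, 2274 (37 left).
May has 31 days: +31 → Jun 1, 2274 (6 left).
+6 → Jun 7, 2274.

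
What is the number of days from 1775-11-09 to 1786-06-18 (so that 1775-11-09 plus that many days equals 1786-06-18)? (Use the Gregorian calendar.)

3874

Nov 9, 1775 → Nov 9, 1776: 366 days (Feb 29, 1776 is in that span).
Nov 9, 1776 → Nov 9, 1777: 365 days.
Nov 9, 1777 → Nov 9, 1778: 365 days.
Nov 9, 1778 → Nov 9, 1779: 365 days.
Nov 9, 1779 → Nov 9, 1780: 366 days (Feb 29, 1780 is in that span).
Nov 9, 1780 → Nov 9, 1781: 365 days.
Nov 9, 1781 → Nov 9, 1782: 365 days.
Nov 9, 1782 → Nov 9, 1783: 365 days.
Nov 9, 1783 → Nov 9, 1784: 366 days (Feb 29, 1784 is in that span).
Nov 9, 1784 → Nov 9, 1785: 365 days.
Nov 9, 1785 → Dec 9, 1785: 30 days (November has 30).
Dec 9, 1785 → Jan 9, 1786: 31 days (December has 31).
Jan 9, 1786 → Feb 9, 1786: 31 days (January has 31).
Feb 9, 1786 → Mar 9, 1786: 28 days (February has 28).
Mar 9, 1786 → Apr 9, 1786: 31 days (March has 31).
Apr 9, 1786 → May 9, 1786: 30 days (April has 30).
May 9, 1786 → Jun 9, 1786: 31 days (May has 31).
Jun 9, 1786 → Jun 18, 1786: 9 days.
Total: 3874 days.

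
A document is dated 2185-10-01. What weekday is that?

Doomsday rule: the anchor day for the 2100s is Sunday. For year 85: 85÷12 = 7 r 1, and 1÷4 = 0, so 7+1+0 = 8.
Sunday + 8 ≡ Monday — that's 2185's doomsday.
In October the doomsday date is Oct 10.
Oct 1 is 9 days before Oct 10; 9 mod 7 = 2, so Monday − 2 = Saturday.

Saturday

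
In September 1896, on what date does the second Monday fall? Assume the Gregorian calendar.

September 1, 1896 is a Tuesday.
The first Monday is therefore September 7 (6 days later).
The second Monday is 7 + 1×7 = September 14.

September 14, 1896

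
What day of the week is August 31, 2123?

Doomsday rule: the anchor day for the 2100s is Sunday. For year 23: 23÷12 = 1 r 11, and 11÷4 = 2, so 1+11+2 = 14.
Sunday + 14 ≡ Sunday — that's 2123's doomsday.
In August the doomsday date is Aug 8.
Aug 31 is 23 days after Aug 8; 23 mod 7 = 2, so Sunday + 2 = Tuesday.

Tuesday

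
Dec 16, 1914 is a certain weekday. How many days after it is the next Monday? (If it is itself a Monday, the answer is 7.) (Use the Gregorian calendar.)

5

Dec 16, 1914 is a Wednesday.
From Wednesday to the next Monday is 5 days.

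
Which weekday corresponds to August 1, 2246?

Saturday

Doomsday rule: the anchor day for the 2200s is Friday. For year 46: 46÷12 = 3 r 10, and 10÷4 = 2, so 3+10+2 = 15.
Friday + 15 ≡ Saturday — that's 2246's doomsday.
In August the doomsday date is Aug 8.
Aug 1 is 7 days before Aug 8; 7 mod 7 = 0, so Saturday − 0 = Saturday.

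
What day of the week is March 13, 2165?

January 1, 2165 is a Tuesday.
Jan 1, 2165 → Feb 1, 2165: 31 days (January has 31).
Feb 1, 2165 → Mar 1, 2165: 28 days (February has 28).
Mar 1, 2165 → Mar 13, 2165: 12 days.
Total: 71 days.
71 mod 7 = 1, so Tuesday + 1 = Wednesday.

Wednesday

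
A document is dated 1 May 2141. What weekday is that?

Monday

Doomsday rule: the anchor day for the 2100s is Sunday. For year 41: 41÷12 = 3 r 5, and 5÷4 = 1, so 3+5+1 = 9.
Sunday + 9 ≡ Tuesday — that's 2141's doomsday.
In May the doomsday date is May 9.
May 1 is 8 days before May 9; 8 mod 7 = 1, so Tuesday − 1 = Monday.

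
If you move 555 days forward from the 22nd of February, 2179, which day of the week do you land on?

First find the weekday of Feb 22, 2179. Doomsday rule: the anchor day for the 2100s is Sunday. For year 79: 79÷12 = 6 r 7, and 7÷4 = 1, so 6+7+1 = 14.
Sunday + 14 ≡ Sunday — that's 2179's doomsday.
In February the doomsday date is Feb 28 (2179 is not a leap year).
Feb 22 is 6 days before Feb 28; 6 mod 7 = 6, so Sunday − 6 = Monday.
555 mod 7 = 2, so 555 days after a Monday is Monday + 2 = Wednesday.

Wednesday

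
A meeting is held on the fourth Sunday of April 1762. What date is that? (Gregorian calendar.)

April 25, 1762

April 1, 1762 is a Thursday.
The first Sunday is therefore April 4 (3 days later).
The fourth Sunday is 4 + 3×7 = April 25.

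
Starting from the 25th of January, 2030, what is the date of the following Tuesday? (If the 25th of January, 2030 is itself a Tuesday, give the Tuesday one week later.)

January 29, 2030

Jan 25, 2030 is a Friday.
From Friday to the next Tuesday is 4 days.
Jan 25, 2030 + 4 = Jan 29, 2030.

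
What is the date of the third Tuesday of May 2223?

May 1, 2223 is a Thursday.
The first Tuesday is therefore May 6 (5 days later).
The third Tuesday is 6 + 2×7 = May 20.

May 20, 2223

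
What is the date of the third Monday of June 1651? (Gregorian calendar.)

June 19, 1651

June 1, 1651 is a Thursday.
The first Monday is therefore June 5 (4 days later).
The third Monday is 5 + 2×7 = June 19.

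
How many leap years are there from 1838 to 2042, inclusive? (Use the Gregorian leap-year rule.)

50

Multiples of 4 in [1838,2042]: 51.
Of those, multiples of 100: 2 (not leap unless ÷400).
Multiples of 400: 1.
Leap years = 51 − 2 + 1 = 50.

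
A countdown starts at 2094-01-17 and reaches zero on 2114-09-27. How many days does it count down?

Jan 17, 2094 → Jan 17, 2095: 365 days.
Jan 17, 2095 → Jan 17, 2096: 365 days.
Jan 17, 2096 → Jan 17, 2097: 366 days (Feb 29, 2096 is in that span).
Jan 17, 2097 → Jan 17, 2098: 365 days.
Jan 17, 2098 → Jan 17, 2099: 365 days.
Jan 17, 2099 → Jan 17, 2100: 365 days.
Jan 17, 2100 → Jan 17, 2101: 365 days.
Jan 17, 2101 → Jan 17, 2102: 365 days.
Jan 17, 2102 → Jan 17, 2103: 365 days.
Jan 17, 2103 → Jan 17, 2104: 365 days.
Jan 17, 2104 → Jan 17, 2105: 366 days (Feb 29, 2104 is in that span).
Jan 17, 2105 → Jan 17, 2106: 365 days.
Jan 17, 2106 → Jan 17, 2107: 365 days.
Jan 17, 2107 → Jan 17, 2108: 365 days.
Jan 17, 2108 → Jan 17, 2109: 366 days (Feb 29, 2108 is in that span).
Jan 17, 2109 → Jan 17, 2110: 365 days.
Jan 17, 2110 → Jan 17, 2111: 365 days.
Jan 17, 2111 → Jan 17, 2112: 365 days.
Jan 17, 2112 → Jan 17, 2113: 366 days (Feb 29, 2112 is in that span).
Jan 17, 2113 → Jan 17, 2114: 365 days.
Jan 17, 2114 → Feb 17, 2114: 31 days (January has 31).
Feb 17, 2114 → Mar 17, 2114: 28 days (February has 28).
Mar 17, 2114 → Apr 17, 2114: 31 days (March has 31).
Apr 17, 2114 → May 17, 2114: 30 days (April has 30).
May 17, 2114 → Jun 17, 2114: 31 days (May has 31).
Jun 17, 2114 → Jul 17, 2114: 30 days (June has 30).
Jul 17, 2114 → Aug 17, 2114: 31 days (July has 31).
Aug 17, 2114 → Sep 17, 2114: 31 days (August has 31).
Sep 17, 2114 → Sep 27, 2114: 10 days.
Total: 7557 days.

7557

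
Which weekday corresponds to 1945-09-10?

Monday

Doomsday rule: the anchor day for the 1900s is Wednesday. For year 45: 45÷12 = 3 r 9, and 9÷4 = 2, so 3+9+2 = 14.
Wednesday + 14 ≡ Wednesday — that's 1945's doomsday.
In September the doomsday date is Sep 5.
Sep 10 is 5 days after Sep 5; 5 mod 7 = 5, so Wednesday + 5 = Monday.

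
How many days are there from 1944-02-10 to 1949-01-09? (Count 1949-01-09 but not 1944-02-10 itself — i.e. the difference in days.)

1795

Feb 10, 1944 → Feb 10, 1945: 366 days (Feb 29, 1944 is in that span).
Feb 10, 1945 → Feb 10, 1946: 365 days.
Feb 10, 1946 → Feb 10, 1947: 365 days.
Feb 10, 1947 → Feb 10, 1948: 365 days.
Feb 10, 1948 → Mar 10, 1948: 29 days (February has 29).
Mar 10, 1948 → Apr 10, 1948: 31 days (March has 31).
Apr 10, 1948 → May 10, 1948: 30 days (April has 30).
May 10, 1948 → Jun 10, 1948: 31 days (May has 31).
Jun 10, 1948 → Jul 10, 1948: 30 days (June has 30).
Jul 10, 1948 → Aug 10, 1948: 31 days (July has 31).
Aug 10, 1948 → Sep 10, 1948: 31 days (August has 31).
Sep 10, 1948 → Oct 10, 1948: 30 days (September has 30).
Oct 10, 1948 → Nov 10, 1948: 31 days (October has 31).
Nov 10, 1948 → Dec 10, 1948: 30 days (November has 30).
Dec 10, 1948 → Jan 9, 1949: 30 days.
Total: 1795 days.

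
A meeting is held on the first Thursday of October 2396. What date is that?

October 1, 2396 is a Tuesday.
The first Thursday is therefore October 3 (2 days later).

October 3, 2396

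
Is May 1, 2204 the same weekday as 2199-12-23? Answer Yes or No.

No

From Dec 23, 2199 to May 1, 2204 is 1590 days.
1590 mod 7 = 1, so they are different weekdays.
(Dec 23, 2199 is a Monday; May 1, 2204 is a Tuesday.)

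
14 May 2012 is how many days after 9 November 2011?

Nov 9, 2011 → Dec 9, 2011: 30 days (November has 30).
Dec 9, 2011 → Jan 9, 2012: 31 days (December has 31).
Jan 9, 2012 → Feb 9, 2012: 31 days (January has 31).
Feb 9, 2012 → Mar 9, 2012: 29 days (February has 29).
Mar 9, 2012 → Apr 9, 2012: 31 days (March has 31).
Apr 9, 2012 → May 9, 2012: 30 days (April has 30).
May 9, 2012 → May 14, 2012: 5 days.
Total: 187 days.

187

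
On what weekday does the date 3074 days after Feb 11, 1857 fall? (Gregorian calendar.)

Thursday

Feb 11, 1857 is a Wednesday.
3074 mod 7 = 1, so 3074 days after a Wednesday is Wednesday + 1 = Thursday.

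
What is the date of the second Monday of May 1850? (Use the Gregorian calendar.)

May 13, 1850

May 1, 1850 is a Wednesday.
The first Monday is therefore May 6 (5 days later).
The second Monday is 6 + 1×7 = May 13.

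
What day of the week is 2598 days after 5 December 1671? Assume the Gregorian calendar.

Sunday

First find the weekday of Dec 5, 1671. Doomsday rule: the anchor day for the 1600s is Tuesday. For year 71: 71÷12 = 5 r 11, and 11÷4 = 2, so 5+11+2 = 18.
Tuesday + 18 ≡ Saturday — that's 1671's doomsday.
In December the doomsday date is Dec 12.
Dec 5 is 7 days before Dec 12; 7 mod 7 = 0, so Saturday − 0 = Saturday.
2598 mod 7 = 1, so 2598 days after a Saturday is Saturday + 1 = Sunday.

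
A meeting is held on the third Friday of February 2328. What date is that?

February 1, 2328 is a Wednesday.
The first Friday is therefore February 3 (2 days later).
The third Friday is 3 + 2×7 = February 17.

February 17, 2328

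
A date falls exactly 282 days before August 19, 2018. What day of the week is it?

Aug 19, 2018 is a Sunday.
282 mod 7 = 2, so 282 days before a Sunday is Sunday − 2 = Friday.

Friday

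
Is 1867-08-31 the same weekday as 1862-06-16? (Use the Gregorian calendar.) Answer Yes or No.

From Jun 16, 1862 to Aug 31, 1867 is 1902 days.
1902 mod 7 = 5, so they are different weekdays.
(Jun 16, 1862 is a Monday; Aug 31, 1867 is a Saturday.)

No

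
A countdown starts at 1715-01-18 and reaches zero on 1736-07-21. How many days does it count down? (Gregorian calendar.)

7855

Jan 18, 1715 → Jan 18, 1716: 365 days.
Jan 18, 1716 → Jan 18, 1717: 366 days (Feb 29, 1716 is in that span).
Jan 18, 1717 → Jan 18, 1718: 365 days.
Jan 18, 1718 → Jan 18, 1719: 365 days.
Jan 18, 1719 → Jan 18, 1720: 365 days.
Jan 18, 1720 → Jan 18, 1721: 366 days (Feb 29, 1720 is in that span).
Jan 18, 1721 → Jan 18, 1722: 365 days.
Jan 18, 1722 → Jan 18, 1723: 365 days.
Jan 18, 1723 → Jan 18, 1724: 365 days.
Jan 18, 1724 → Jan 18, 1725: 366 days (Feb 29, 1724 is in that span).
Jan 18, 1725 → Jan 18, 1726: 365 days.
Jan 18, 1726 → Jan 18, 1727: 365 days.
Jan 18, 1727 → Jan 18, 1728: 365 days.
Jan 18, 1728 → Jan 18, 1729: 366 days (Feb 29, 1728 is in that span).
Jan 18, 1729 → Jan 18, 1730: 365 days.
Jan 18, 1730 → Jan 18, 1731: 365 days.
Jan 18, 1731 → Jan 18, 1732: 365 days.
Jan 18, 1732 → Jan 18, 1733: 366 days (Feb 29, 1732 is in that span).
Jan 18, 1733 → Jan 18, 1734: 365 days.
Jan 18, 1734 → Jan 18, 1735: 365 days.
Jan 18, 1735 → Jan 18, 1736: 365 days.
Jan 18, 1736 → Feb 18, 1736: 31 days (January has 31).
Feb 18, 1736 → Mar 18, 1736: 29 days (February has 29).
Mar 18, 1736 → Apr 18, 1736: 31 days (March has 31).
Apr 18, 1736 → May 18, 1736: 30 days (April has 30).
May 18, 1736 → Jun 18, 1736: 31 days (May has 31).
Jun 18, 1736 → Jul 18, 1736: 30 days (June has 30).
Jul 18, 1736 → Jul 21, 1736: 3 days.
Total: 7855 days.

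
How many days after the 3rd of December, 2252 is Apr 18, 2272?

Dec 3, 2252 → Dec 3, 2253: 365 days.
Dec 3, 2253 → Dec 3, 2254: 365 days.
Dec 3, 2254 → Dec 3, 2255: 365 days.
Dec 3, 2255 → Dec 3, 2256: 366 days (Feb 29, 2256 is in that span).
Dec 3, 2256 → Dec 3, 2257: 365 days.
Dec 3, 2257 → Dec 3, 2258: 365 days.
Dec 3, 2258 → Dec 3, 2259: 365 days.
Dec 3, 2259 → Dec 3, 2260: 366 days (Feb 29, 2260 is in that span).
Dec 3, 2260 → Dec 3, 2261: 365 days.
Dec 3, 2261 → Dec 3, 2262: 365 days.
Dec 3, 2262 → Dec 3, 2263: 365 days.
Dec 3, 2263 → Dec 3, 2264: 366 days (Feb 29, 2264 is in that span).
Dec 3, 2264 → Dec 3, 2265: 365 days.
Dec 3, 2265 → Dec 3, 2266: 365 days.
Dec 3, 2266 → Dec 3, 2267: 365 days.
Dec 3, 2267 → Dec 3, 2268: 366 days (Feb 29, 2268 is in that span).
Dec 3, 2268 → Dec 3, 2269: 365 days.
Dec 3, 2269 → Dec 3, 2270: 365 days.
Dec 3, 2270 → Dec 3, 2271: 365 days.
Dec 3, 2271 → Jan 3, 2272: 31 days (December has 31).
Jan 3, 2272 → Feb 3, 2272: 31 days (January has 31).
Feb 3, 2272 → Mar 3, 2272: 29 days (February has 29).
Mar 3, 2272 → Apr 3, 2272: 31 days (March has 31).
Apr 3, 2272 → Apr 18, 2272: 15 days.
Total: 7076 days.

7076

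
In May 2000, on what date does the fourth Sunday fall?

May 1, 2000 is a Monday.
The first Sunday is therefore May 7 (6 days later).
The fourth Sunday is 7 + 3×7 = May 28.

May 28, 2000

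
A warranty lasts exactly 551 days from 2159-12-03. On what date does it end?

June 6, 2161

+366 (one year; includes Feb 29, 2160) → Dec 3, 2160 (185 left).
Dec has 31 days: +29 → Jan 1, 2161 (156 left).
Jan has 31 days: +31 → Feb 1, 2161 (125 left).
Feb has 28 days: +28 → Mar 1, 2161 (97 left).
Mar has 31 days: +31 → Apr 1, 2161 (66 left).
Apr has 30 days: +30 → May 1, 2161 (36 left).
May has 31 days: +31 → Jun 1, 2161 (5 left).
+5 → Jun 6, 2161.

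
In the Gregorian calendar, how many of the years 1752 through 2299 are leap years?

133

Multiples of 4 in [1752,2299]: 137.
Of those, multiples of 100: 5 (not leap unless ÷400).
Multiples of 400: 1.
Leap years = 137 − 5 + 1 = 133.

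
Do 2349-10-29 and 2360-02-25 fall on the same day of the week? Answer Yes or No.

From Oct 29, 2349 to Feb 25, 2360 is 3771 days.
3771 mod 7 = 5, so they are different weekdays.
(Oct 29, 2349 is a Saturday; Feb 25, 2360 is a Thursday.)

No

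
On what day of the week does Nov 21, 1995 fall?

Tuesday

Doomsday rule: the anchor day for the 1900s is Wednesday. For year 95: 95÷12 = 7 r 11, and 11÷4 = 2, so 7+11+2 = 20.
Wednesday + 20 ≡ Tuesday — that's 1995's doomsday.
In November the doomsday date is Nov 7.
Nov 21 is 14 days after Nov 7; 14 mod 7 = 0, so Tuesday + 0 = Tuesday.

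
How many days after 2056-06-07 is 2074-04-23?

Jun 7, 2056 → Jun 7, 2057: 365 days.
Jun 7, 2057 → Jun 7, 2058: 365 days.
Jun 7, 2058 → Jun 7, 2059: 365 days.
Jun 7, 2059 → Jun 7, 2060: 366 days (Feb 29, 2060 is in that span).
Jun 7, 2060 → Jun 7, 2061: 365 days.
Jun 7, 2061 → Jun 7, 2062: 365 days.
Jun 7, 2062 → Jun 7, 2063: 365 days.
Jun 7, 2063 → Jun 7, 2064: 366 days (Feb 29, 2064 is in that span).
Jun 7, 2064 → Jun 7, 2065: 365 days.
Jun 7, 2065 → Jun 7, 2066: 365 days.
Jun 7, 2066 → Jun 7, 2067: 365 days.
Jun 7, 2067 → Jun 7, 2068: 366 days (Feb 29, 2068 is in that span).
Jun 7, 2068 → Jun 7, 2069: 365 days.
Jun 7, 2069 → Jun 7, 2070: 365 days.
Jun 7, 2070 → Jun 7, 2071: 365 days.
Jun 7, 2071 → Jun 7, 2072: 366 days (Feb 29, 2072 is in that span).
Jun 7, 2072 → Jun 7, 2073: 365 days.
Jun 7, 2073 → Jul 7, 2073: 30 days (June has 30).
Jul 7, 2073 → Aug 7, 2073: 31 days (July has 31).
Aug 7, 2073 → Sep 7, 2073: 31 days (August has 31).
Sep 7, 2073 → Oct 7, 2073: 30 days (September has 30).
Oct 7, 2073 → Nov 7, 2073: 31 days (October has 31).
Nov 7, 2073 → Dec 7, 2073: 30 days (November has 30).
Dec 7, 2073 → Jan 7, 2074: 31 days (December has 31).
Jan 7, 2074 → Feb 7, 2074: 31 days (January has 31).
Feb 7, 2074 → Mar 7, 2074: 28 days (February has 28).
Mar 7, 2074 → Apr 7, 2074: 31 days (March has 31).
Apr 7, 2074 → Apr 23, 2074: 16 days.
Total: 6529 days.

6529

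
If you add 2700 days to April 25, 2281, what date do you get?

+365 (one year) → Apr 25, 2282 (2335 left).
+365 (one year) → Apr 25, 2283 (1970 left).
+366 (one year; includes Feb 29, 2284) → Apr 25, 2284 (1604 left).
+365 (one year) → Apr 25, 2285 (1239 left).
+365 (one year) → Apr 25, 2286 (874 left).
+365 (one year) → Apr 25, 2287 (509 left).
+366 (one year; includes Feb 29, 2288) → Apr 25, 2288 (143 left).
Apr has 30 days: +6 → May 1, 2288 (137 left).
May has 31 days: +31 → Jun 1, 2288 (106 left).
Jun has 30 days: +30 → Jul 1, 2288 (76 left).
Jul has 31 days: +31 → Aug 1, 2288 (45 left).
Aug has 31 days: +31 → Sep 1, 2288 (14 left).
+14 → Sep 15, 2288.

September 15, 2288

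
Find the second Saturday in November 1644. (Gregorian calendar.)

November 1, 1644 is a Tuesday.
The first Saturday is therefore November 5 (4 days later).
The second Saturday is 5 + 1×7 = November 12.

November 12, 1644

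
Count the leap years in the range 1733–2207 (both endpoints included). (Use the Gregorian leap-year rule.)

114

Multiples of 4 in [1733,2207]: 118.
Of those, multiples of 100: 5 (not leap unless ÷400).
Multiples of 400: 1.
Leap years = 118 − 5 + 1 = 114.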